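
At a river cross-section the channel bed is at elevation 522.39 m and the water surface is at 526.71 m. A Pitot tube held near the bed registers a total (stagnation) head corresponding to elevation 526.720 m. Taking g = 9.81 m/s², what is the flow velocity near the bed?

Near the bed, under hydrostatic conditions, the piezometric head (z + ψ) equals the free-surface elevation, 526.71 m.
Velocity head = total − piezometric = 526.720 − 526.71 = 0.010 m.
v = √(2g·h_v) = √(2 × 9.81 × 0.010) = 0.443 m/s.

v ≈ 0.443 m/s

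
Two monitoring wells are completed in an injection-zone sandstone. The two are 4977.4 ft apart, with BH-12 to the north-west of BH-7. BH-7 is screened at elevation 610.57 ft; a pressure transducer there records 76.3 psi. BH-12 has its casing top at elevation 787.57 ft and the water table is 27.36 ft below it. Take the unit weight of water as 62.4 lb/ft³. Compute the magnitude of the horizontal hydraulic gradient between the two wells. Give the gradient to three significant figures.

i ≈ 0.00531

Pressure head at BH-7: ψ = 144·P/γ = 144 × 76.3 / 62.4 = 176.08 ft.
Total head at BH-7: h = z + ψ = 610.57 + 176.08 = 786.65 ft.
Total head at BH-12: h = 787.57 − 27.36 = 760.21 ft.
Head difference: h(BH-7) − h(BH-12) = 786.65 − 760.21 = 26.44 ft.
Hydraulic gradient: i = |Δh| / L = 26.44 / 4977.4 = 0.00531.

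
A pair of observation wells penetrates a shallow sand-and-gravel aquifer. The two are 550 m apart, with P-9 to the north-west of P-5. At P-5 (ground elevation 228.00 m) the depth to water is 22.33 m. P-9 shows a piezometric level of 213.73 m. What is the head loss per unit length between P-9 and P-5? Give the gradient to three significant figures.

Total head at P-5: h = 228.00 − 22.33 = 205.67 m.
Total head at P-9: h = 213.73 m (water level in the piezometer is the total head).
Head difference: h(P-5) − h(P-9) = 205.67 − 213.73 = -8.06 m.
Hydraulic gradient: i = |Δh| / L = 8.06 / 550 = 0.0147.

i ≈ 0.0147 m/m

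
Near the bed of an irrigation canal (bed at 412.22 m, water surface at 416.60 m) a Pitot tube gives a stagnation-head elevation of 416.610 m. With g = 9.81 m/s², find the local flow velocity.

Near the bed, under hydrostatic conditions, the piezometric head (z + ψ) equals the free-surface elevation, 416.60 m.
Velocity head = total − piezometric = 416.610 − 416.60 = 0.010 m.
v = √(2g·h_v) = √(2 × 9.81 × 0.010) = 0.443 m/s.

v ≈ 0.443 m/s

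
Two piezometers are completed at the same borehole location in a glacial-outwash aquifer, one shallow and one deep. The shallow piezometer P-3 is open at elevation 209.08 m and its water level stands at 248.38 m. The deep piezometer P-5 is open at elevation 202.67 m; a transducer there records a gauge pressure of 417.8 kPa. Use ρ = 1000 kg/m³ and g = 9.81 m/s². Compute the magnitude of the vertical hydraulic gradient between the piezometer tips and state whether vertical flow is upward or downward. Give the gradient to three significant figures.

Total head at P-3: h = 248.38 m (water level in the standpipe).
Pressure head at P-5: ψ = P/(ρg) = 417.8×1000 / (1000 × 9.81) = 42.59 m.
Total head at P-5: h = z + ψ = 202.67 + 42.59 = 245.26 m.
Δh = h(P-3) − h(P-5) = 248.38 − 245.26 = 3.12 m.
Vertical separation Δz = 209.08 − 202.67 = 6.41 m.
|i_v| = |Δh| / Δz = 3.12 / 6.41 = 0.487.
Head is higher in the shallow piezometer, so vertical flow is downward (recharge condition).

|i_v| ≈ 0.487; vertical flow is downward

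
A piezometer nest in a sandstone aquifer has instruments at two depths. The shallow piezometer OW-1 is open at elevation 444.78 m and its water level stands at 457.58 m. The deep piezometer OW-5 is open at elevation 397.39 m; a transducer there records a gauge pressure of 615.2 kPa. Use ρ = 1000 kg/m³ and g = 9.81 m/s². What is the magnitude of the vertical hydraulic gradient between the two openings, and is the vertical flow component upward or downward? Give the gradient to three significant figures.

Total head at OW-1: h = 457.58 m (water level in the standpipe).
Pressure head at OW-5: ψ = P/(ρg) = 615.2×1000 / (1000 × 9.81) = 62.71 m.
Total head at OW-5: h = z + ψ = 397.39 + 62.71 = 460.10 m.
Δh = h(OW-1) − h(OW-5) = 457.58 − 460.10 = -2.52 m.
Vertical separation Δz = 444.78 − 397.39 = 47.39 m.
|i_v| = |Δh| / Δz = 2.52 / 47.39 = 0.0532.
Head is higher in the deep piezometer, so vertical flow is upward (discharge condition).

|i_v| ≈ 0.0532; vertical flow is upward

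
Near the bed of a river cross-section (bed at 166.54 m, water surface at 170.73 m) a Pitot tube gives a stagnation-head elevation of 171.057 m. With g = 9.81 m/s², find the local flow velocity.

Near the bed, under hydrostatic conditions, the piezometric head (z + ψ) equals the free-surface elevation, 170.73 m.
Velocity head = total − piezometric = 171.057 − 170.73 = 0.327 m.
v = √(2g·h_v) = √(2 × 9.81 × 0.327) = 2.53 m/s.

v ≈ 2.53 m/s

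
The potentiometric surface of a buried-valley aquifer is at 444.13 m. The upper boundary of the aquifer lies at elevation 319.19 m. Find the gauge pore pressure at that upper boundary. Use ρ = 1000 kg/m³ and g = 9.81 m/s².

Pressure head at the aquifer top: ψ = h − z = 444.13 − 319.19 = 124.94 m.
P = ρgψ = 1000 × 9.81 × 124.94 = 1225661 Pa ≈ 1230 kPa.

P ≈ 1230 kPa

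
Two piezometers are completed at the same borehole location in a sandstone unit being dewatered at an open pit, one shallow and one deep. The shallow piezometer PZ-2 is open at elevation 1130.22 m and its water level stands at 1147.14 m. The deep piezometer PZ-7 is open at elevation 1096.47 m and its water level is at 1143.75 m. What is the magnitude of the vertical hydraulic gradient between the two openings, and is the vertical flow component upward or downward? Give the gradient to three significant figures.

Total head at PZ-2: h = 1147.14 m (water level in the standpipe).
Total head at PZ-7: h = 1143.75 m.
Δh = h(PZ-2) − h(PZ-7) = 1147.14 − 1143.75 = 3.39 m.
Vertical separation Δz = 1130.22 − 1096.47 = 33.75 m.
|i_v| = |Δh| / Δz = 3.39 / 33.75 = 0.100.
Head is higher in the shallow piezometer, so vertical flow is downward (recharge condition).

|i_v| ≈ 0.100; vertical flow is downward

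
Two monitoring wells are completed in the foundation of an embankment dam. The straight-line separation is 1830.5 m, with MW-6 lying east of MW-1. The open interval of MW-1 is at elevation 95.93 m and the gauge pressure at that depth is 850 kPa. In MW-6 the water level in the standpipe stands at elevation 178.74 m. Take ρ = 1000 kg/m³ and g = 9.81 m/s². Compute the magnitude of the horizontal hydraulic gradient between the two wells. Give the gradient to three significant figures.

Pressure head at MW-1: ψ = P/(ρg) = 850×1000 / (1000 × 9.81) = 86.65 m.
Total head at MW-1: h = z + ψ = 95.93 + 86.65 = 182.58 m.
Total head at MW-6: h = 178.74 m (water level in the piezometer is the total head).
Head difference: h(MW-1) − h(MW-6) = 182.58 − 178.74 = 3.84 m.
Hydraulic gradient: i = |Δh| / L = 3.84 / 1830.5 = 0.00210.

i ≈ 0.00210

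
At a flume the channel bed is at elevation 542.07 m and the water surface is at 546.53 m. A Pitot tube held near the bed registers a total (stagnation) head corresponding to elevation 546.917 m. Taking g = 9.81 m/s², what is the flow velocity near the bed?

Near the bed, under hydrostatic conditions, the piezometric head (z + ψ) equals the free-surface elevation, 546.53 m.
Velocity head = total − piezometric = 546.917 − 546.53 = 0.387 m.
v = √(2g·h_v) = √(2 × 9.81 × 0.387) = 2.76 m/s.

v ≈ 2.76 m/s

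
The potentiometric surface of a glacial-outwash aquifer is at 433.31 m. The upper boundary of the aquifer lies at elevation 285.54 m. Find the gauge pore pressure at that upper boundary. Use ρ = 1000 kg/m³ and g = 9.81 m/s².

P ≈ 1450 kPa

Pressure head at the aquifer top: ψ = h − z = 433.31 − 285.54 = 147.77 m.
P = ρgψ = 1000 × 9.81 × 147.77 = 1449624 Pa ≈ 1450 kPa.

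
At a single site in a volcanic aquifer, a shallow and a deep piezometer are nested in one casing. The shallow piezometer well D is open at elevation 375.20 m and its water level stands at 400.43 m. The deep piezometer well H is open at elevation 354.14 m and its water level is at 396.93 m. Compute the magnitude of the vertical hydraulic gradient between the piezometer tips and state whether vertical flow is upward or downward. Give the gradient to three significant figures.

|i_v| ≈ 0.166; vertical flow is downward

Total head at well D: h = 400.43 m (water level in the standpipe).
Total head at well H: h = 396.93 m.
Δh = h(well D) − h(well H) = 400.43 − 396.93 = 3.50 m.
Vertical separation Δz = 375.20 − 354.14 = 21.06 m.
|i_v| = |Δh| / Δz = 3.50 / 21.06 = 0.166.
Head is higher in the shallow piezometer, so vertical flow is downward (recharge condition).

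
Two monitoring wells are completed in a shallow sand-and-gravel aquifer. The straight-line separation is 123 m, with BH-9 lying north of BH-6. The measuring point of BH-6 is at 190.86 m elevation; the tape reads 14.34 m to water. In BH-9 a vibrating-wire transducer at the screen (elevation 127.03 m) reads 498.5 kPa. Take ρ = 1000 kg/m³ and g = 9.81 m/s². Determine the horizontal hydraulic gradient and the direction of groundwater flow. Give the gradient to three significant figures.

i ≈ 0.0108; groundwater flows toward the south

Total head at BH-6: h = 190.86 − 14.34 = 176.52 m.
Pressure head at BH-9: ψ = P/(ρg) = 498.5×1000 / (1000 × 9.81) = 50.82 m.
Total head at BH-9: h = z + ψ = 127.03 + 50.82 = 177.85 m.
Head difference: h(BH-6) − h(BH-9) = 176.52 − 177.85 = -1.33 m.
Hydraulic gradient: i = |Δh| / L = 1.33 / 123 = 0.0108.
Flow is from higher to lower head: from BH-9 toward BH-6, i.e. toward the south.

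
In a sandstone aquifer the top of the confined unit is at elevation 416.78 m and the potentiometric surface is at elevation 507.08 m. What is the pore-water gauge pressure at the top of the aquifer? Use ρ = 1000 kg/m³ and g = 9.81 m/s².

P ≈ 886 kPa

Pressure head at the aquifer top: ψ = h − z = 507.08 − 416.78 = 90.30 m.
P = ρgψ = 1000 × 9.81 × 90.30 = 885843 Pa ≈ 886 kPa.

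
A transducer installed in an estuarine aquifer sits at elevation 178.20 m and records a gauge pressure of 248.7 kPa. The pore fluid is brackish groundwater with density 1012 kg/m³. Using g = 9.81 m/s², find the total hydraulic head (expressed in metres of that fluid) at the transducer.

ψ = P/(ρg) = 248.7×1000 / (1012 × 9.81) = 25.05 m.
h = z + ψ = 178.20 + 25.05 = 203.25 m.

h ≈ 203.25 m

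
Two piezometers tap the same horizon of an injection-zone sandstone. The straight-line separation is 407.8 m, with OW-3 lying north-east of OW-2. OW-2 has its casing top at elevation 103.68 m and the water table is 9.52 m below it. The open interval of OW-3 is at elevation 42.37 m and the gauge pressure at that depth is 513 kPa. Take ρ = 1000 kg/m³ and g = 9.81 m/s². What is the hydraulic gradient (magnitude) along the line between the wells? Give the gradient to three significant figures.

i ≈ 0.00123

Total head at OW-2: h = 103.68 − 9.52 = 94.16 m.
Pressure head at OW-3: ψ = P/(ρg) = 513×1000 / (1000 × 9.81) = 52.29 m.
Total head at OW-3: h = z + ψ = 42.37 + 52.29 = 94.66 m.
Head difference: h(OW-2) − h(OW-3) = 94.16 − 94.66 = -0.50 m.
Hydraulic gradient: i = |Δh| / L = 0.50 / 407.8 = 0.00123.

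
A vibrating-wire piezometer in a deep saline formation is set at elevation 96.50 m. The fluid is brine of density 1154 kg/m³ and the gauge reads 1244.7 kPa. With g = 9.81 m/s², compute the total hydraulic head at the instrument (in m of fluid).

ψ = P/(ρg) = 1244.7×1000 / (1154 × 9.81) = 109.95 m.
h = z + ψ = 96.50 + 109.95 = 206.45 m.

h ≈ 206.45 m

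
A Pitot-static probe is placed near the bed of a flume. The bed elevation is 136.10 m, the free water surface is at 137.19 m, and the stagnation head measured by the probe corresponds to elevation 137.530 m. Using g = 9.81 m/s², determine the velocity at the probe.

v ≈ 2.58 m/s

Near the bed, under hydrostatic conditions, the piezometric head (z + ψ) equals the free-surface elevation, 137.19 m.
Velocity head = total − piezometric = 137.530 − 137.19 = 0.340 m.
v = √(2g·h_v) = √(2 × 9.81 × 0.340) = 2.58 m/s.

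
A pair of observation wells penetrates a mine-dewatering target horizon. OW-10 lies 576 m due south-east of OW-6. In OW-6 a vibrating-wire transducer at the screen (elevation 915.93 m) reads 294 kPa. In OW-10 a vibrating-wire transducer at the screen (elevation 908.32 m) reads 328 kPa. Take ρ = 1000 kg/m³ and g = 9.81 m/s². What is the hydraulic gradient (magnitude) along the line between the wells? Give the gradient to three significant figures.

i ≈ 0.00719

Pressure head at OW-6: ψ = P/(ρg) = 294×1000 / (1000 × 9.81) = 29.97 m.
Total head at OW-6: h = z + ψ = 915.93 + 29.97 = 945.90 m.
Pressure head at OW-10: ψ = P/(ρg) = 328×1000 / (1000 × 9.81) = 33.44 m.
Total head at OW-10: h = z + ψ = 908.32 + 33.44 = 941.76 m.
Head difference: h(OW-6) − h(OW-10) = 945.90 − 941.76 = 4.14 m.
Hydraulic gradient: i = |Δh| / L = 4.14 / 576 = 0.00719.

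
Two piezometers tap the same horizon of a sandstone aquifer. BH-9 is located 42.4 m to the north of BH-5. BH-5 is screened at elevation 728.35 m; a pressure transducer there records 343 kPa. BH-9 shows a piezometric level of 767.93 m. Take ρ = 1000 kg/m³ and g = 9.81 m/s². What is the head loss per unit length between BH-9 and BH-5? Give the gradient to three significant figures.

Pressure head at BH-5: ψ = P/(ρg) = 343×1000 / (1000 × 9.81) = 34.96 m.
Total head at BH-5: h = z + ψ = 728.35 + 34.96 = 763.31 m.
Total head at BH-9: h = 767.93 m (water level in the piezometer is the total head).
Head difference: h(BH-5) − h(BH-9) = 763.31 − 767.93 = -4.62 m.
Hydraulic gradient: i = |Δh| / L = 4.62 / 42.4 = 0.109.

i ≈ 0.109 m/m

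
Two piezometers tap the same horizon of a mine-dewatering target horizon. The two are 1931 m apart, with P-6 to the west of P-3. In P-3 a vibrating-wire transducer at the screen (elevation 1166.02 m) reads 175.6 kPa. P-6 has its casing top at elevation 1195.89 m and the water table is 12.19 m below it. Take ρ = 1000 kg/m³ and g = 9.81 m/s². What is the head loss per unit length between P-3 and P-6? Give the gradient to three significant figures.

Pressure head at P-3: ψ = P/(ρg) = 175.6×1000 / (1000 × 9.81) = 17.90 m.
Total head at P-3: h = z + ψ = 1166.02 + 17.90 = 1183.92 m.
Total head at P-6: h = 1195.89 − 12.19 = 1183.70 m.
Head difference: h(P-3) − h(P-6) = 1183.92 − 1183.70 = 0.22 m.
Hydraulic gradient: i = |Δh| / L = 0.22 / 1931 = 0.000114.

i ≈ 0.000114 m/m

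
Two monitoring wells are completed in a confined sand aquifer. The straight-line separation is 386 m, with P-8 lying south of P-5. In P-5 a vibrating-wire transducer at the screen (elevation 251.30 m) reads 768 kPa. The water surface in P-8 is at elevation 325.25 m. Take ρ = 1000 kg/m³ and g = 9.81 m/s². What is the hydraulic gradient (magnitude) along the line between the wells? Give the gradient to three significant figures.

Pressure head at P-5: ψ = P/(ρg) = 768×1000 / (1000 × 9.81) = 78.29 m.
Total head at P-5: h = z + ψ = 251.30 + 78.29 = 329.59 m.
Total head at P-8: h = 325.25 m (water level in the piezometer is the total head).
Head difference: h(P-5) − h(P-8) = 329.59 − 325.25 = 4.34 m.
Hydraulic gradient: i = |Δh| / L = 4.34 / 386 = 0.0112.

i ≈ 0.0112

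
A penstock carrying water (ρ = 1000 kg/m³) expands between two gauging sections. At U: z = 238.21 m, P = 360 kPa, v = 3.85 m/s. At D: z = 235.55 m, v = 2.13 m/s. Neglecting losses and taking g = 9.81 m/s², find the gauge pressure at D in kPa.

Pressure head at U: ψ₁ = P₁/(ρg) = 360×1000 / (1000 × 9.81) = 36.70 m.
Velocity heads: v₁²/2g = 3.85²/19.62 = 0.755 m; v₂²/2g = 2.13²/19.62 = 0.231 m.
Total head H = z₁ + ψ₁ + v₁²/2g = 238.21 + 36.70 + 0.755 = 275.67 m.
ψ₂ = H − z₂ − v₂²/2g = 275.67 − 235.55 − 0.231 = 39.89 m.
P₂ = ρgψ₂ = 1000 × 9.81 × 39.89 ≈ 391 kPa.

P₂ ≈ 391 kPa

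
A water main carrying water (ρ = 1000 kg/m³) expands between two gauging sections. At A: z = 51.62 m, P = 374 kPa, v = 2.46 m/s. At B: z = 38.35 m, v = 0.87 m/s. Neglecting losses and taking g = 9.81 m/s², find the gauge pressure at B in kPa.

P₂ ≈ 507 kPa

Pressure head at A: ψ₁ = P₁/(ρg) = 374×1000 / (1000 × 9.81) = 38.12 m.
Velocity heads: v₁²/2g = 2.46²/19.62 = 0.308 m; v₂²/2g = 0.87²/19.62 = 0.039 m.
Total head H = z₁ + ψ₁ + v₁²/2g = 51.62 + 38.12 + 0.308 = 90.05 m.
ψ₂ = H − z₂ − v₂²/2g = 90.05 − 38.35 − 0.039 = 51.66 m.
P₂ = ρgψ₂ = 1000 × 9.81 × 51.66 ≈ 507 kPa.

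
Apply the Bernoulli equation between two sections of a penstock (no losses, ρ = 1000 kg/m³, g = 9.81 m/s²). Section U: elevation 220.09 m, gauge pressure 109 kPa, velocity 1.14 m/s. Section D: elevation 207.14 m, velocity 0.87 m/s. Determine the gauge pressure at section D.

Pressure head at U: ψ₁ = P₁/(ρg) = 109×1000 / (1000 × 9.81) = 11.11 m.
Velocity heads: v₁²/2g = 1.14²/19.62 = 0.066 m; v₂²/2g = 0.87²/19.62 = 0.039 m.
Total head H = z₁ + ψ₁ + v₁²/2g = 220.09 + 11.11 + 0.066 = 231.27 m.
ψ₂ = H − z₂ − v₂²/2g = 231.27 − 207.14 − 0.039 = 24.09 m.
P₂ = ρgψ₂ = 1000 × 9.81 × 24.09 ≈ 236 kPa.

P₂ ≈ 236 kPa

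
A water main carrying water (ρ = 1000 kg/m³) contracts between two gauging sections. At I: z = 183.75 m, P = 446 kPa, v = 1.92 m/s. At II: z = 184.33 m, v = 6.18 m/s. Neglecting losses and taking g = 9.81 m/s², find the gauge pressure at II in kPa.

Pressure head at I: ψ₁ = P₁/(ρg) = 446×1000 / (1000 × 9.81) = 45.46 m.
Velocity heads: v₁²/2g = 1.92²/19.62 = 0.188 m; v₂²/2g = 6.18²/19.62 = 1.947 m.
Total head H = z₁ + ψ₁ + v₁²/2g = 183.75 + 45.46 + 0.188 = 229.40 m.
ψ₂ = H − z₂ − v₂²/2g = 229.40 − 184.33 − 1.947 = 43.12 m.
P₂ = ρgψ₂ = 1000 × 9.81 × 43.12 ≈ 423 kPa.

P₂ ≈ 423 kPa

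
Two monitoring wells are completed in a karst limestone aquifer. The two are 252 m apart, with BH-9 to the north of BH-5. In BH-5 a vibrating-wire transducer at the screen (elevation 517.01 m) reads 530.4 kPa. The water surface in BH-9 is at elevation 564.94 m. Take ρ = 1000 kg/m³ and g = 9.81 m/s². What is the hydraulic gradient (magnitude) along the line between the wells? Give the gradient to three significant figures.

Pressure head at BH-5: ψ = P/(ρg) = 530.4×1000 / (1000 × 9.81) = 54.07 m.
Total head at BH-5: h = z + ψ = 517.01 + 54.07 = 571.08 m.
Total head at BH-9: h = 564.94 m (water level in the piezometer is the total head).
Head difference: h(BH-5) − h(BH-9) = 571.08 − 564.94 = 6.14 m.
Hydraulic gradient: i = |Δh| / L = 6.14 / 252 = 0.0244.

i ≈ 0.0244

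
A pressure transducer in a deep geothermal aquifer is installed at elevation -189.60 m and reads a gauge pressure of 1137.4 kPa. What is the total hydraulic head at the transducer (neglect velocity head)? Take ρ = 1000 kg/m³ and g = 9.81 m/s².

h ≈ -73.66 m

ψ = P/(ρg) = 1137.4×1000 / (1000 × 9.81) = 115.94 m.
h = z + ψ = -189.60 + 115.94 = -73.66 m.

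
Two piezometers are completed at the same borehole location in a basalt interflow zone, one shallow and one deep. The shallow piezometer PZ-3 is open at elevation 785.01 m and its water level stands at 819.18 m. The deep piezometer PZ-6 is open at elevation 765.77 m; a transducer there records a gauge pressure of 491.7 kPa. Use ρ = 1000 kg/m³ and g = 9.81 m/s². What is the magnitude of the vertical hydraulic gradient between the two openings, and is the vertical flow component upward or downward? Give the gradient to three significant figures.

|i_v| ≈ 0.171; vertical flow is downward

Total head at PZ-3: h = 819.18 m (water level in the standpipe).
Pressure head at PZ-6: ψ = P/(ρg) = 491.7×1000 / (1000 × 9.81) = 50.12 m.
Total head at PZ-6: h = z + ψ = 765.77 + 50.12 = 815.89 m.
Δh = h(PZ-3) − h(PZ-6) = 819.18 − 815.89 = 3.29 m.
Vertical separation Δz = 785.01 − 765.77 = 19.24 m.
|i_v| = |Δh| / Δz = 3.29 / 19.24 = 0.171.
Head is higher in the shallow piezometer, so vertical flow is downward (recharge condition).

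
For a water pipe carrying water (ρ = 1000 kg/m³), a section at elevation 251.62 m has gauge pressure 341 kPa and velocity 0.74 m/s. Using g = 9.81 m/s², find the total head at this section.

Pressure head ψ = P/(ρg) = 341×1000 / (1000 × 9.81) = 34.76 m.
Velocity head = v²/(2g) = 0.74² / (2 × 9.81) = 0.028 m.
h = z + ψ + v²/(2g) = 251.62 + 34.76 + 0.028 = 286.41 m.

h ≈ 286.41 m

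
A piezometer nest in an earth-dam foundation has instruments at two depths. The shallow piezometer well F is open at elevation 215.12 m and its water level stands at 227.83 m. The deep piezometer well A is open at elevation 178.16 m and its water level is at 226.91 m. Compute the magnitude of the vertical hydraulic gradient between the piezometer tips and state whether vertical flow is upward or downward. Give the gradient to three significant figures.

Total head at well F: h = 227.83 m (water level in the standpipe).
Total head at well A: h = 226.91 m.
Δh = h(well F) − h(well A) = 227.83 − 226.91 = 0.92 m.
Vertical separation Δz = 215.12 − 178.16 = 36.96 m.
|i_v| = |Δh| / Δz = 0.92 / 36.96 = 0.0249.
Head is higher in the shallow piezometer, so vertical flow is downward (recharge condition).

|i_v| ≈ 0.0249; vertical flow is downward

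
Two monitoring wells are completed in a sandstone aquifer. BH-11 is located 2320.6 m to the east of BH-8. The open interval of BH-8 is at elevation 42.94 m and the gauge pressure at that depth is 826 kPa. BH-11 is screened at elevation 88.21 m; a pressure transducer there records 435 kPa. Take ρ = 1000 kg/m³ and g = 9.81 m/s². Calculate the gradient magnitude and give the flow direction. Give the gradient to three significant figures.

Pressure head at BH-8: ψ = P/(ρg) = 826×1000 / (1000 × 9.81) = 84.20 m.
Total head at BH-8: h = z + ψ = 42.94 + 84.20 = 127.14 m.
Pressure head at BH-11: ψ = P/(ρg) = 435×1000 / (1000 × 9.81) = 44.34 m.
Total head at BH-11: h = z + ψ = 88.21 + 44.34 = 132.55 m.
Head difference: h(BH-8) − h(BH-11) = 127.14 − 132.55 = -5.41 m.
Hydraulic gradient: i = |Δh| / L = 5.41 / 2320.6 = 0.00233.
Flow is from higher to lower head: from BH-11 toward BH-8, i.e. toward the west.

i ≈ 0.00233; groundwater flows toward the west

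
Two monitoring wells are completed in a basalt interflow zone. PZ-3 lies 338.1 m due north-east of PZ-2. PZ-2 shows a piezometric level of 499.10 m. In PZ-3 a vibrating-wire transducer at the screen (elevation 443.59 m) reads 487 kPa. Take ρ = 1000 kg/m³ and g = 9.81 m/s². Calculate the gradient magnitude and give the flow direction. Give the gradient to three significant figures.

Total head at PZ-2: h = 499.10 m (water level in the piezometer is the total head).
Pressure head at PZ-3: ψ = P/(ρg) = 487×1000 / (1000 × 9.81) = 49.64 m.
Total head at PZ-3: h = z + ψ = 443.59 + 49.64 = 493.23 m.
Head difference: h(PZ-2) − h(PZ-3) = 499.10 − 493.23 = 5.87 m.
Hydraulic gradient: i = |Δh| / L = 5.87 / 338.1 = 0.0174.
Flow is from higher to lower head: from PZ-2 toward PZ-3, i.e. toward the north-east.

i ≈ 0.0174; groundwater flows toward the north-east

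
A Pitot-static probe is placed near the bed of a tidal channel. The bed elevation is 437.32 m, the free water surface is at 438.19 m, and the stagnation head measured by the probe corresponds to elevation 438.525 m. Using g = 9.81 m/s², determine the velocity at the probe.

Near the bed, under hydrostatic conditions, the piezometric head (z + ψ) equals the free-surface elevation, 438.19 m.
Velocity head = total − piezometric = 438.525 − 438.19 = 0.335 m.
v = √(2g·h_v) = √(2 × 9.81 × 0.335) = 2.56 m/s.

v ≈ 2.56 m/s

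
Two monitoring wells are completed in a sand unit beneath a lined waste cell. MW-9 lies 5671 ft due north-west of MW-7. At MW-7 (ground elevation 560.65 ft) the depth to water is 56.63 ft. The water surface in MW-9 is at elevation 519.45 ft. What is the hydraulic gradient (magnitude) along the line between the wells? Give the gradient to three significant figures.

i ≈ 0.00272

Total head at MW-7: h = 560.65 − 56.63 = 504.02 ft.
Total head at MW-9: h = 519.45 ft (water level in the piezometer is the total head).
Head difference: h(MW-7) − h(MW-9) = 504.02 − 519.45 = -15.43 ft.
Hydraulic gradient: i = |Δh| / L = 15.43 / 5671 = 0.00272.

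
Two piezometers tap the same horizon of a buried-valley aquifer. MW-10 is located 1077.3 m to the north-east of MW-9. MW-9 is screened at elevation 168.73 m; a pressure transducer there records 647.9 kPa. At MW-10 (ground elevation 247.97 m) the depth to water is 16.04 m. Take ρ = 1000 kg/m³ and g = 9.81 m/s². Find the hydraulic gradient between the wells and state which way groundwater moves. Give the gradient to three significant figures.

Pressure head at MW-9: ψ = P/(ρg) = 647.9×1000 / (1000 × 9.81) = 66.04 m.
Total head at MW-9: h = z + ψ = 168.73 + 66.04 = 234.77 m.
Total head at MW-10: h = 247.97 − 16.04 = 231.93 m.
Head difference: h(MW-9) − h(MW-10) = 234.77 − 231.93 = 2.84 m.
Hydraulic gradient: i = |Δh| / L = 2.84 / 1077.3 = 0.00264.
Flow is from higher to lower head: from MW-9 toward MW-10, i.e. toward the north-east.

i ≈ 0.00264; groundwater flows toward the north-east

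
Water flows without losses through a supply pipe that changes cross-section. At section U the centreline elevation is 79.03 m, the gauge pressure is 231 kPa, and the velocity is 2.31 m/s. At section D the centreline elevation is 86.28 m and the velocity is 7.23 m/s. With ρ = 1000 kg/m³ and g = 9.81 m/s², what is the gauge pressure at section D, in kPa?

Pressure head at U: ψ₁ = P₁/(ρg) = 231×1000 / (1000 × 9.81) = 23.55 m.
Velocity heads: v₁²/2g = 2.31²/19.62 = 0.272 m; v₂²/2g = 7.23²/19.62 = 2.664 m.
Total head H = z₁ + ψ₁ + v₁²/2g = 79.03 + 23.55 + 0.272 = 102.85 m.
ψ₂ = H − z₂ − v₂²/2g = 102.85 − 86.28 − 2.664 = 13.91 m.
P₂ = ρgψ₂ = 1000 × 9.81 × 13.91 ≈ 136 kPa.

P₂ ≈ 136 kPa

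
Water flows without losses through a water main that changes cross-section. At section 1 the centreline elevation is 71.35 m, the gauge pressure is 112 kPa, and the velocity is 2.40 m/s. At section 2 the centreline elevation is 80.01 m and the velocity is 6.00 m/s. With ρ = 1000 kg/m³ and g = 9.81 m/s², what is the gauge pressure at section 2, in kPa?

Pressure head at 1: ψ₁ = P₁/(ρg) = 112×1000 / (1000 × 9.81) = 11.42 m.
Velocity heads: v₁²/2g = 2.40²/19.62 = 0.294 m; v₂²/2g = 6.00²/19.62 = 1.835 m.
Total head H = z₁ + ψ₁ + v₁²/2g = 71.35 + 11.42 + 0.294 = 83.06 m.
ψ₂ = H − z₂ − v₂²/2g = 83.06 − 80.01 − 1.835 = 1.21 m.
P₂ = ρgψ₂ = 1000 × 9.81 × 1.21 ≈ 11.9 kPa.

P₂ ≈ 11.9 kPa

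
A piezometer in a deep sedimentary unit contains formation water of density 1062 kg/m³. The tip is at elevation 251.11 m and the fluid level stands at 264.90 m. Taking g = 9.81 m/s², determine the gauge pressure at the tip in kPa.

P ≈ 144 kPa

Pressure head ψ = h − z = 264.90 − 251.11 = 13.79 m.
P = ρgψ = 1062 × 9.81 × 13.79 = 143667 Pa ≈ 144 kPa.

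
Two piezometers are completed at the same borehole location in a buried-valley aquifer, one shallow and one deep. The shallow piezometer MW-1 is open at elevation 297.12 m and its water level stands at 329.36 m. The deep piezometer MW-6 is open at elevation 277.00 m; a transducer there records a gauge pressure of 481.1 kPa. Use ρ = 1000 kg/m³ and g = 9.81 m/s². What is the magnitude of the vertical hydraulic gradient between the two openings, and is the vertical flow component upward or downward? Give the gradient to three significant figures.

|i_v| ≈ 0.165; vertical flow is downward

Total head at MW-1: h = 329.36 m (water level in the standpipe).
Pressure head at MW-6: ψ = P/(ρg) = 481.1×1000 / (1000 × 9.81) = 49.04 m.
Total head at MW-6: h = z + ψ = 277.00 + 49.04 = 326.04 m.
Δh = h(MW-1) − h(MW-6) = 329.36 − 326.04 = 3.32 m.
Vertical separation Δz = 297.12 − 277.00 = 20.12 m.
|i_v| = |Δh| / Δz = 3.32 / 20.12 = 0.165.
Head is higher in the shallow piezometer, so vertical flow is downward (recharge condition).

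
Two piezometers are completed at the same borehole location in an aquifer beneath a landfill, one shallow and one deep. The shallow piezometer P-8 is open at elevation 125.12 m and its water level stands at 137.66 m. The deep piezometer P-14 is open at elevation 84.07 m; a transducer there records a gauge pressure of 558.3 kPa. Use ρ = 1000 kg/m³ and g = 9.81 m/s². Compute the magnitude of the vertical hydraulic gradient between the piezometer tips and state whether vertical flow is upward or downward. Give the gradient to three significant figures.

Total head at P-8: h = 137.66 m (water level in the standpipe).
Pressure head at P-14: ψ = P/(ρg) = 558.3×1000 / (1000 × 9.81) = 56.91 m.
Total head at P-14: h = z + ψ = 84.07 + 56.91 = 140.98 m.
Δh = h(P-8) − h(P-14) = 137.66 − 140.98 = -3.32 m.
Vertical separation Δz = 125.12 − 84.07 = 41.05 m.
|i_v| = |Δh| / Δz = 3.32 / 41.05 = 0.0809.
Head is higher in the deep piezometer, so vertical flow is upward (discharge condition).

|i_v| ≈ 0.0809; vertical flow is upward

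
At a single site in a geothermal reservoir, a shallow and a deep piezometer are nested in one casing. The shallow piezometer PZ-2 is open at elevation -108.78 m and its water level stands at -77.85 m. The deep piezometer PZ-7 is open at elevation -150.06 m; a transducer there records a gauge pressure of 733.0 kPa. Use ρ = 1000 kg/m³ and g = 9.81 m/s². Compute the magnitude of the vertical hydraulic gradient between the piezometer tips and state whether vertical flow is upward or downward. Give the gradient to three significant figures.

|i_v| ≈ 0.0608; vertical flow is upward

Total head at PZ-2: h = -77.85 m (water level in the standpipe).
Pressure head at PZ-7: ψ = P/(ρg) = 733.0×1000 / (1000 × 9.81) = 74.72 m.
Total head at PZ-7: h = z + ψ = -150.06 + 74.72 = -75.34 m.
Δh = h(PZ-2) − h(PZ-7) = -77.85 − (-75.34) = -2.51 m.
Vertical separation Δz = -108.78 − (-150.06) = 41.28 m.
|i_v| = |Δh| / Δz = 2.51 / 41.28 = 0.0608.
Head is higher in the deep piezometer, so vertical flow is upward (discharge condition).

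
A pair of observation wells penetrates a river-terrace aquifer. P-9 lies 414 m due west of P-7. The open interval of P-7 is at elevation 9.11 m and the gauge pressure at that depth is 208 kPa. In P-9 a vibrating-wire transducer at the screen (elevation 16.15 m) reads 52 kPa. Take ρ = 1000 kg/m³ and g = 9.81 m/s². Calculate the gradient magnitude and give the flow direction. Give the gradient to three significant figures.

i ≈ 0.0214; groundwater flows toward the west

Pressure head at P-7: ψ = P/(ρg) = 208×1000 / (1000 × 9.81) = 21.20 m.
Total head at P-7: h = z + ψ = 9.11 + 21.20 = 30.31 m.
Pressure head at P-9: ψ = P/(ρg) = 52×1000 / (1000 × 9.81) = 5.30 m.
Total head at P-9: h = z + ψ = 16.15 + 5.30 = 21.45 m.
Head difference: h(P-7) − h(P-9) = 30.31 − 21.45 = 8.86 m.
Hydraulic gradient: i = |Δh| / L = 8.86 / 414 = 0.0214.
Flow is from higher to lower head: from P-7 toward P-9, i.e. toward the west.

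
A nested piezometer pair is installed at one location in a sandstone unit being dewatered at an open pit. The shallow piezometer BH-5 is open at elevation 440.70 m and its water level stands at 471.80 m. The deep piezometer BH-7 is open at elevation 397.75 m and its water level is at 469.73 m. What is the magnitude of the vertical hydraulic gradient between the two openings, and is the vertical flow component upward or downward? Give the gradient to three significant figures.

Total head at BH-5: h = 471.80 m (water level in the standpipe).
Total head at BH-7: h = 469.73 m.
Δh = h(BH-5) − h(BH-7) = 471.80 − 469.73 = 2.07 m.
Vertical separation Δz = 440.70 − 397.75 = 42.95 m.
|i_v| = |Δh| / Δz = 2.07 / 42.95 = 0.0482.
Head is higher in the shallow piezometer, so vertical flow is downward (recharge condition).

|i_v| ≈ 0.0482; vertical flow is downward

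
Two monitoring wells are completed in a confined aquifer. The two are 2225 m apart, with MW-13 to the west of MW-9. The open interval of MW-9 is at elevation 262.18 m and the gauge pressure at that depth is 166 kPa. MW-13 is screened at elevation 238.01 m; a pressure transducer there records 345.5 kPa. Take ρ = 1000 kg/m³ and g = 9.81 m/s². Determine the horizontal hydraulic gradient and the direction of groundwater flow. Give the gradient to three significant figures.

Pressure head at MW-9: ψ = P/(ρg) = 166×1000 / (1000 × 9.81) = 16.92 m.
Total head at MW-9: h = z + ψ = 262.18 + 16.92 = 279.10 m.
Pressure head at MW-13: ψ = P/(ρg) = 345.5×1000 / (1000 × 9.81) = 35.22 m.
Total head at MW-13: h = z + ψ = 238.01 + 35.22 = 273.23 m.
Head difference: h(MW-9) − h(MW-13) = 279.10 − 273.23 = 5.87 m.
Hydraulic gradient: i = |Δh| / L = 5.87 / 2225 = 0.00264.
Flow is from higher to lower head: from MW-9 toward MW-13, i.e. toward the west.

i ≈ 0.00264; groundwater flows toward the west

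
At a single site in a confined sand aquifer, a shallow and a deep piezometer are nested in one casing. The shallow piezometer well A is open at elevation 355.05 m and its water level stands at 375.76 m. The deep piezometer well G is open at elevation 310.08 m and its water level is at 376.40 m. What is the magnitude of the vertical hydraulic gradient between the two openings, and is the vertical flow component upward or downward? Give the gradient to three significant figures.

Total head at well A: h = 375.76 m (water level in the standpipe).
Total head at well G: h = 376.40 m.
Δh = h(well A) − h(well G) = 375.76 − 376.40 = -0.64 m.
Vertical separation Δz = 355.05 − 310.08 = 44.97 m.
|i_v| = |Δh| / Δz = 0.64 / 44.97 = 0.0142.
Head is higher in the deep piezometer, so vertical flow is upward (discharge condition).

|i_v| ≈ 0.0142; vertical flow is upward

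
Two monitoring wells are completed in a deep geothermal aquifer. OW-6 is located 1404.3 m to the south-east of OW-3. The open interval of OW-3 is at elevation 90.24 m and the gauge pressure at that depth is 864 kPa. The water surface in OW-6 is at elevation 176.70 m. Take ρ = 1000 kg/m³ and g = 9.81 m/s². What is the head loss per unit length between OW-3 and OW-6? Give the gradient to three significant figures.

i ≈ 0.00115 m/m

Pressure head at OW-3: ψ = P/(ρg) = 864×1000 / (1000 × 9.81) = 88.07 m.
Total head at OW-3: h = z + ψ = 90.24 + 88.07 = 178.31 m.
Total head at OW-6: h = 176.70 m (water level in the piezometer is the total head).
Head difference: h(OW-3) − h(OW-6) = 178.31 − 176.70 = 1.61 m.
Hydraulic gradient: i = |Δh| / L = 1.61 / 1404.3 = 0.00115.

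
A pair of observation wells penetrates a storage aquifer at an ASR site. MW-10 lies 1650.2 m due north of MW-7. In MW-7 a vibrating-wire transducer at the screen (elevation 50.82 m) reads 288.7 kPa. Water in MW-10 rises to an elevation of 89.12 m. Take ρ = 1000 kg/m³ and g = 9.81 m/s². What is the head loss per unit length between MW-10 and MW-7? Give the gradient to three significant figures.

i ≈ 0.00538 m/m

Pressure head at MW-7: ψ = P/(ρg) = 288.7×1000 / (1000 × 9.81) = 29.43 m.
Total head at MW-7: h = z + ψ = 50.82 + 29.43 = 80.25 m.
Total head at MW-10: h = 89.12 m (water level in the piezometer is the total head).
Head difference: h(MW-7) − h(MW-10) = 80.25 − 89.12 = -8.87 m.
Hydraulic gradient: i = |Δh| / L = 8.87 / 1650.2 = 0.00538.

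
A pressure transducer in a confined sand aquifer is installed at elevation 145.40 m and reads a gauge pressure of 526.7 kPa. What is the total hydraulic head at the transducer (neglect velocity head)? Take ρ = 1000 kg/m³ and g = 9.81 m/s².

ψ = P/(ρg) = 526.7×1000 / (1000 × 9.81) = 53.69 m.
h = z + ψ = 145.40 + 53.69 = 199.09 m.

h ≈ 199.09 m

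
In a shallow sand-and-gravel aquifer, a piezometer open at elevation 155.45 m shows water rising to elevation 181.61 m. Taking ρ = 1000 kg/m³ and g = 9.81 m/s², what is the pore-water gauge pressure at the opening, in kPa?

Pressure head ψ = h − z = 181.61 − 155.45 = 26.16 m.
P = ρgψ = 1000 × 9.81 × 26.16 = 256630 Pa ≈ 257 kPa.

P ≈ 257 kPa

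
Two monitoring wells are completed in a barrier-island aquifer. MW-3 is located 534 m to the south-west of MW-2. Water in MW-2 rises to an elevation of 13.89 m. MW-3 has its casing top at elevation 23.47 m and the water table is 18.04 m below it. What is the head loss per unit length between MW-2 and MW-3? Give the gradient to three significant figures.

Total head at MW-2: h = 13.89 m (water level in the piezometer is the total head).
Total head at MW-3: h = 23.47 − 18.04 = 5.43 m.
Head difference: h(MW-2) − h(MW-3) = 13.89 − 5.43 = 8.46 m.
Hydraulic gradient: i = |Δh| / L = 8.46 / 534 = 0.0158.

i ≈ 0.0158 m/m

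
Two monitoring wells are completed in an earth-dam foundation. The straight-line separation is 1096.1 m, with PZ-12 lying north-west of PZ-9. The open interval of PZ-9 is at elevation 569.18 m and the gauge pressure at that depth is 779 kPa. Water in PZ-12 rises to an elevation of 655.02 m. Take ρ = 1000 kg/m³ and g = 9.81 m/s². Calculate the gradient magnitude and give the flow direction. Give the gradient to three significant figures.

i ≈ 0.00587; groundwater flows toward the south-east

Pressure head at PZ-9: ψ = P/(ρg) = 779×1000 / (1000 × 9.81) = 79.41 m.
Total head at PZ-9: h = z + ψ = 569.18 + 79.41 = 648.59 m.
Total head at PZ-12: h = 655.02 m (water level in the piezometer is the total head).
Head difference: h(PZ-9) − h(PZ-12) = 648.59 − 655.02 = -6.43 m.
Hydraulic gradient: i = |Δh| / L = 6.43 / 1096.1 = 0.00587.
Flow is from higher to lower head: from PZ-12 toward PZ-9, i.e. toward the south-east.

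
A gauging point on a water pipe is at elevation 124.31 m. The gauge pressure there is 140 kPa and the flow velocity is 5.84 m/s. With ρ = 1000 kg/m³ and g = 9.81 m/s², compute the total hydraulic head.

Pressure head ψ = P/(ρg) = 140×1000 / (1000 × 9.81) = 14.27 m.
Velocity head = v²/(2g) = 5.84² / (2 × 9.81) = 1.738 m.
h = z + ψ + v²/(2g) = 124.31 + 14.27 + 1.738 = 140.32 m.

h ≈ 140.32 m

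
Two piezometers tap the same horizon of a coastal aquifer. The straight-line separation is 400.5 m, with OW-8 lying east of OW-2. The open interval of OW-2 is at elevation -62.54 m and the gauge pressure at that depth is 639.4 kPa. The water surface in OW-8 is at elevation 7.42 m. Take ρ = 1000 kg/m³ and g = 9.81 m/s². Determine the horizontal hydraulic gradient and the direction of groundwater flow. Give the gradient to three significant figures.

Pressure head at OW-2: ψ = P/(ρg) = 639.4×1000 / (1000 × 9.81) = 65.18 m.
Total head at OW-2: h = z + ψ = -62.54 + 65.18 = 2.64 m.
Total head at OW-8: h = 7.42 m (water level in the piezometer is the total head).
Head difference: h(OW-2) − h(OW-8) = 2.64 − 7.42 = -4.78 m.
Hydraulic gradient: i = |Δh| / L = 4.78 / 400.5 = 0.0119.
Flow is from higher to lower head: from OW-8 toward OW-2, i.e. toward the west.

i ≈ 0.0119; groundwater flows toward the west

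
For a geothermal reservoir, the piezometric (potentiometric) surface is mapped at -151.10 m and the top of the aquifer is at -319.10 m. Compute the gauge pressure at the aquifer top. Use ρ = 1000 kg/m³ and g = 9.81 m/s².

P ≈ 1650 kPa

Pressure head at the aquifer top: ψ = h − z = -151.10 − (-319.10) = 168.00 m.
P = ρgψ = 1000 × 9.81 × 168.00 = 1648080 Pa ≈ 1650 kPa.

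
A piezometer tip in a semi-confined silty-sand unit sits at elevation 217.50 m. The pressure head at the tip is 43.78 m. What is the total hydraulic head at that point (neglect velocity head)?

h = z + ψ = 217.50 + 43.78 = 261.28 m.

h ≈ 261.28 m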